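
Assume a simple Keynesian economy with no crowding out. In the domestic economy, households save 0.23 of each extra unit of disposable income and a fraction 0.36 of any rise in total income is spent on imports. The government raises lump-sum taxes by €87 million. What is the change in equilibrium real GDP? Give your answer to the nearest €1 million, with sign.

MPC = 1 − MPS = 1 − 0.23 = 0.77.
A lump-sum tax change of +€87 million shifts disposable income by −€87 million; first-round consumption changes by −c × ΔT = −0.77 × (+€87 million) = −€66.99 million.
Expenditure multiplier = 1/(1 − c + m) = 1/(1 − 0.77 + 0.36) = 1/0.59 ≈ 1.695.
The tax multiplier is −c × k ≈ −1.305, so ΔY = k × (−c·ΔT) = (−€66.99 million) / 0.59 ≈ −€114 million.

−€114 million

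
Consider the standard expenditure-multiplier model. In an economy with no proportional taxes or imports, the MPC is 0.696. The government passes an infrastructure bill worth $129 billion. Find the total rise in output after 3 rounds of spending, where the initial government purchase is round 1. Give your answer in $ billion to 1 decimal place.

$281.3 billion

Round 1 adds ΔG = $129 billion; each later round is MPC = 0.696 times the previous.
After 3 rounds: 129 + 89.784 + 62.489664 = ΔG·(1 − c^3)/(1 − c) = 129 × (1 − 0.337153536)/0.304 ≈ $281.3 billion.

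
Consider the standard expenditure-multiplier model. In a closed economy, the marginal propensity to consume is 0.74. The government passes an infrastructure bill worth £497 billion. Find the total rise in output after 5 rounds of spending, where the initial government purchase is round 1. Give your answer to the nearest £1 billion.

£1,487 billion

Round 1 adds ΔG = £497 billion; each later round is MPC = 0.74 times the previous.
After 5 rounds: 497 + 367.78 + 272.1572 + 201.396328 + 149.03328272 = ΔG·(1 − c^5)/(1 − c) = 497 × (1 − 0.2219006624)/0.26 ≈ £1,487 billion.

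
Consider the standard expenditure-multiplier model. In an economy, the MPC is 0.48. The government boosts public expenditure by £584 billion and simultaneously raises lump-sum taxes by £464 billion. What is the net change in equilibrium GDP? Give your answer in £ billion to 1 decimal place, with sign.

Expenditure multiplier = 1/(1 − MPC) = 1/(1 − 0.48) = 1/0.52 ≈ 1.923.
ΔG contributes k·ΔG = (+£584 billion) / 0.52 ≈ +£1,123.1 billion.
ΔT of +£464 billion changes first-round spending by −c·ΔT = −£222.72 billion, contributing k·(−c·ΔT) = (−£222.72 billion) / 0.52 ≈ −£428.3 billion.
Net ΔY = k(ΔG − c·ΔT) = (+£361.28 billion) / 0.52 ≈ +£694.8 billion.

+£694.8 billion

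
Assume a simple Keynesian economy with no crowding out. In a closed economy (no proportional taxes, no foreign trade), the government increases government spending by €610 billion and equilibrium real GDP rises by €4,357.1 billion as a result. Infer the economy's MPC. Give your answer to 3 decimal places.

Implied spending multiplier k = ΔY/ΔG = 4,357.1/610 ≈ 7.1428.
Since k = 1/(1 − MPC), MPC = 1 − 1/k = 1 − ΔG/ΔY = 1 − 610/4,357.1 ≈ 0.860.

0.860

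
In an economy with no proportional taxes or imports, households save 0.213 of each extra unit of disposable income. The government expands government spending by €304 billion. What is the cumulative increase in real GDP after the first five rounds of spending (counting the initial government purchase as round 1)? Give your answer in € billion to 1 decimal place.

€996.3 billion

MPC = 1 − MPS = 1 − 0.213 = 0.787.
Round 1 adds ΔG = €304 billion; each later round is MPC = 0.787 times the previous.
After 5 rounds: 304 + 239.248 + 188.288176 + 148.182794512 + 116.619859280944 = ΔG·(1 − c^5)/(1 − c) = 304 × (1 − 0.301907333072707)/0.213 ≈ €996.3 billion.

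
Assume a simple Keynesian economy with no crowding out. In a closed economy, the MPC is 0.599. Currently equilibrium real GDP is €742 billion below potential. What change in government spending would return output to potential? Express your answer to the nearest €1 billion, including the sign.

+€298 billion

Spending multiplier = 1/(1 − MPC) = 1/(1 − 0.599) = 1/0.401 ≈ 2.494.
Need ΔY = +€742 billion, so ΔG = ΔY/k = (+€742 billion) × 0.401 ≈ +€298 billion.
The government should increase government spending by €298 billion.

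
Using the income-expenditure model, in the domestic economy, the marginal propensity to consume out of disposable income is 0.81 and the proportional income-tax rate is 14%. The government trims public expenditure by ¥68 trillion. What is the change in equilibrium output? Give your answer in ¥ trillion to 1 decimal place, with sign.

Expenditure multiplier = 1/(1 − c(1−t)) = 1/(1 − 0.81×0.86) = 1/0.3034 ≈ 3.296.
ΔY = k × ΔG = (−¥68 trillion) / 0.3034 ≈ −¥224.1 trillion.

−¥224.1 trillion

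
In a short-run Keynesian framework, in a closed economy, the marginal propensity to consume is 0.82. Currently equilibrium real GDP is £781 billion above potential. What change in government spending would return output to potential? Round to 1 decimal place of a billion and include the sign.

−£140.6 billion

Spending multiplier = 1/(1 − MPC) = 1/(1 − 0.82) = 1/0.18 ≈ 5.556.
Need ΔY = −£781 billion, so ΔG = ΔY/k = (−£781 billion) × 0.18 ≈ −£140.6 billion.
The government should cut government spending by £140.6 billion.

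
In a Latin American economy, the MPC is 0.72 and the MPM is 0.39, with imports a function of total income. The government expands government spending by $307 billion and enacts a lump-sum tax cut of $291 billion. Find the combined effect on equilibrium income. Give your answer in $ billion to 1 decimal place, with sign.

Expenditure multiplier = 1/(1 − c + m) = 1/(1 − 0.72 + 0.39) = 1/0.67 ≈ 1.493.
ΔG contributes k·ΔG = (+$307 billion) / 0.67 ≈ +$458.2 billion.
ΔT of −$291 billion changes first-round spending by −c·ΔT = +$209.52 billion, contributing k·(−c·ΔT) = (+$209.52 billion) / 0.67 ≈ +$312.7 billion.
Net ΔY = k(ΔG − c·ΔT) = (+$516.52 billion) / 0.67 ≈ +$770.9 billion.

+$770.9 billion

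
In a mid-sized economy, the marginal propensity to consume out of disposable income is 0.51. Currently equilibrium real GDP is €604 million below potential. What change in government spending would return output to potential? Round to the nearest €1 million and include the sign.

+€296 million

Spending multiplier = 1/(1 − MPC) = 1/(1 − 0.51) = 1/0.49 ≈ 2.041.
Need ΔY = +€604 million, so ΔG = ΔY/k = (+€604 million) × 0.49 ≈ +€296 million.
The government should increase government spending by €296 million.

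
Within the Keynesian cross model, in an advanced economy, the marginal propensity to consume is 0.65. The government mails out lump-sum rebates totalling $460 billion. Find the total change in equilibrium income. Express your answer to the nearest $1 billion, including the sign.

+$854 billion

A lump-sum tax change of −$460 billion shifts disposable income by +$460 billion; first-round consumption changes by −c × ΔT = −0.65 × (−$460 billion) = +$299 billion.
Expenditure multiplier = 1/(1 − MPC) = 1/(1 − 0.65) = 1/0.35 ≈ 2.857.
The tax multiplier is −c × k ≈ −1.857, so ΔY = k × (−c·ΔT) = (+$299 billion) / 0.35 ≈ +$854 billion.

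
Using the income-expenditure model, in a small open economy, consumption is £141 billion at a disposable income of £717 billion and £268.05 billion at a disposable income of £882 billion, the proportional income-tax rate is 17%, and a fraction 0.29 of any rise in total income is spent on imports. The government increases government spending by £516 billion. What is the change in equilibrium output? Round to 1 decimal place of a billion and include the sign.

+£792.7 billion

MPC = ΔC/ΔYd = (268.05 − 141)/(882 − 717) = 127.05/165 = 0.77.
Expenditure multiplier = 1/(1 − c(1−t) + m) = 1/(1 − 0.77×0.83 + 0.29) = 1/0.6509 ≈ 1.536.
ΔY = k × ΔG = (+£516 billion) / 0.6509 ≈ +£792.7 billion.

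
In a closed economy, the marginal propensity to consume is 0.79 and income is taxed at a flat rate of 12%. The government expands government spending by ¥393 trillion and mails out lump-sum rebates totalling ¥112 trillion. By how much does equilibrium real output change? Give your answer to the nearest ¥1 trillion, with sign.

Expenditure multiplier = 1/(1 − c(1−t)) = 1/(1 − 0.79×0.88) = 1/0.3048 ≈ 3.281.
ΔG contributes k·ΔG = (+¥393 trillion) / 0.3048 ≈ +¥1,289.4 trillion.
ΔT of −¥112 trillion changes first-round spending by −c·ΔT = +¥88.48 trillion, contributing k·(−c·ΔT) = (+¥88.48 trillion) / 0.3048 ≈ +¥290.3 trillion.
Net ΔY = k(ΔG − c·ΔT) = (+¥481.48 trillion) / 0.3048 ≈ +¥1,580 trillion.

+¥1,580 trillion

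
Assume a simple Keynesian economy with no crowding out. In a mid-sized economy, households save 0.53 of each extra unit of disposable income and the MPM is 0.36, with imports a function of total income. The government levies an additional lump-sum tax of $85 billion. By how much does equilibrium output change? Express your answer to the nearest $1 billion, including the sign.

MPC = 1 − MPS = 1 − 0.53 = 0.47.
A lump-sum tax change of +$85 billion shifts disposable income by −$85 billion; first-round consumption changes by −c × ΔT = −0.47 × (+$85 billion) = −$39.95 billion.
Expenditure multiplier = 1/(1 − c + m) = 1/(1 − 0.47 + 0.36) = 1/0.89 ≈ 1.124.
The tax multiplier is −c × k ≈ −0.528, so ΔY = k × (−c·ΔT) = (−$39.95 billion) / 0.89 ≈ −$45 billion.

−$45 billion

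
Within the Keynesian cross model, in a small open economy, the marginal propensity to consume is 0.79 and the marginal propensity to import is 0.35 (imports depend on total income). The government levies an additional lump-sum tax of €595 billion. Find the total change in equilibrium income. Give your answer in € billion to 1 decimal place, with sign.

−€839.4 billion

A lump-sum tax change of +€595 billion shifts disposable income by −€595 billion; first-round consumption changes by −c × ΔT = −0.79 × (+€595 billion) = −€470.05 billion.
Expenditure multiplier = 1/(1 − c + m) = 1/(1 − 0.79 + 0.35) = 1/0.56 ≈ 1.786.
The tax multiplier is −c × k ≈ −1.411, so ΔY = k × (−c·ΔT) = (−€470.05 billion) / 0.56 ≈ −€839.4 billion.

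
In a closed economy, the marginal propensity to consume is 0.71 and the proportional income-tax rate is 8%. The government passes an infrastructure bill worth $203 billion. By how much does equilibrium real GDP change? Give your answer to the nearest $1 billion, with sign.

Government-spending multiplier = 1/(1 − c(1−t)) = 1/(1 − 0.71×0.92) = 1/0.3468 ≈ 2.884.
ΔY = k × ΔG = (+$203 billion) / 0.3468 ≈ +$585 billion.

+$585 billion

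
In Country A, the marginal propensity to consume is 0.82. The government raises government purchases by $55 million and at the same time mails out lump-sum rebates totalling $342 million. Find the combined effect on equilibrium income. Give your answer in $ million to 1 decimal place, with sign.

+$1,863.6 million

Expenditure multiplier = 1/(1 − MPC) = 1/(1 − 0.82) = 1/0.18 ≈ 5.556.
ΔG contributes k·ΔG = (+$55 million) / 0.18 ≈ +$305.6 million.
ΔT of −$342 million changes first-round spending by −c·ΔT = +$280.44 million, contributing k·(−c·ΔT) = (+$280.44 million) / 0.18 = +$1,558 million.
Net ΔY = k(ΔG − c·ΔT) = (+$335.44 million) / 0.18 ≈ +$1,863.6 million.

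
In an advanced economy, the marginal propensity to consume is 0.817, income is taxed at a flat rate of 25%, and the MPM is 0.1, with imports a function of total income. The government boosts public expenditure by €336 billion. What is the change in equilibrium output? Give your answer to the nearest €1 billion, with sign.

Spending multiplier = 1/(1 − c(1−t) + m) = 1/(1 − 0.817×0.75 + 0.1) = 1/0.48725 ≈ 2.052.
ΔY = k × ΔG = (+€336 billion) / 0.48725 ≈ +€690 billion.

+€690 billion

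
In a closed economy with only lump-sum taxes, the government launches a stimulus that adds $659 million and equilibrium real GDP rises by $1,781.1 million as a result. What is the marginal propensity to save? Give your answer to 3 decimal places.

Implied spending multiplier k = ΔY/ΔG = 1,781.1/659 ≈ 2.7027.
Since k = 1/(1 − MPC), MPC = 1 − 1/k = 1 − ΔG/ΔY = 1 − 659/1,781.1 ≈ 0.630.
MPS = 1 − MPC = 0.370.

0.370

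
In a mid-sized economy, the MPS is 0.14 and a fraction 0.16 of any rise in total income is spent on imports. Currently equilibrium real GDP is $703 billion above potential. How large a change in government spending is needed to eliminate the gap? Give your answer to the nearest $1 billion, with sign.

−$211 billion

MPC = 1 − MPS = 1 − 0.14 = 0.86.
Spending multiplier = 1/(1 − c + m) = 1/(1 − 0.86 + 0.16) = 1/0.3 ≈ 3.333.
Need ΔY = −$703 billion, so ΔG = ΔY/k = (−$703 billion) × 0.3 ≈ −$211 billion.
The government should cut government spending by $211 billion.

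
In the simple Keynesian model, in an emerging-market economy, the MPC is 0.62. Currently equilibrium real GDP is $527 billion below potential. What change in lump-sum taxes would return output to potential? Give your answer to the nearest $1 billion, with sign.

Spending multiplier = 1/(1 − MPC) = 1/(1 − 0.62) = 1/0.38 ≈ 2.632.
Tax multiplier = −c·k = −0.62/0.38 ≈ −1.632. Need ΔY = +$527 billion, so ΔT = ΔY/(−c·k) = −(+$527 billion) × 0.38 / 0.62 = −$323 billion.
The government should cut lump-sum taxes by $323 billion.

−$323 billion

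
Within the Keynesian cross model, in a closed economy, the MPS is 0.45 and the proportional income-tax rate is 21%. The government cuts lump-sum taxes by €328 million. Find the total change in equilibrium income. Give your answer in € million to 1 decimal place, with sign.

+€319.0 million

MPC = 1 − MPS = 1 − 0.45 = 0.55.
A lump-sum tax change of −€328 million shifts disposable income by +€328 million; first-round consumption changes by −c × ΔT = −0.55 × (−€328 million) = +€180.4 million.
Expenditure multiplier = 1/(1 − c(1−t)) = 1/(1 − 0.55×0.79) = 1/0.5655 ≈ 1.768.
The tax multiplier is −c × k ≈ −0.973, so ΔY = k × (−c·ΔT) = (+€180.4 million) / 0.5655 ≈ +€319 million.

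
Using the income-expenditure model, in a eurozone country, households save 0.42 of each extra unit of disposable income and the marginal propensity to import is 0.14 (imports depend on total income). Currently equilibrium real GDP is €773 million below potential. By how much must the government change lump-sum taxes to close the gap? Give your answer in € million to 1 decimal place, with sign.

−€746.3 million

MPC = 1 − MPS = 1 − 0.42 = 0.58.
Spending multiplier = 1/(1 − c + m) = 1/(1 − 0.58 + 0.14) = 1/0.56 ≈ 1.786.
Tax multiplier = −c·k = −0.58/0.56 ≈ −1.036. Need ΔY = +€773 million, so ΔT = ΔY/(−c·k) = −(+€773 million) × 0.56 / 0.58 ≈ −€746.3 million.
The government should cut lump-sum taxes by €746.3 million.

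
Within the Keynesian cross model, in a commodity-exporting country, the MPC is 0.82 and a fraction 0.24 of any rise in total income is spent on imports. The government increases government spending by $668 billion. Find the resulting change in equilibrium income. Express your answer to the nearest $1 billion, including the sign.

+$1,590 billion

Spending multiplier = 1/(1 − c + m) = 1/(1 − 0.82 + 0.24) = 1/0.42 ≈ 2.381.
ΔY = k × ΔG = (+$668 billion) / 0.42 ≈ +$1,590 billion.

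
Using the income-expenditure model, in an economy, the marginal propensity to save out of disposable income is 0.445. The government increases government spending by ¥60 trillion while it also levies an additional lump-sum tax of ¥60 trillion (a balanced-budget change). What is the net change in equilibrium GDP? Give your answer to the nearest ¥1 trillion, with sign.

MPC = 1 − MPS = 1 − 0.445 = 0.555.
Expenditure multiplier = 1/(1 − MPC) = 1/(1 − 0.555) = 1/0.445 ≈ 2.247.
ΔG contributes k·ΔG = (+¥60 trillion) / 0.445 ≈ +¥134.8 trillion.
ΔT of +¥60 trillion changes first-round spending by −c·ΔT = −¥33.3 trillion, contributing k·(−c·ΔT) = (−¥33.3 trillion) / 0.445 ≈ −¥74.8 trillion.
With ΔG = ΔT and no other leakages, the balanced-budget multiplier is 1, so ΔY = ΔG = +¥60 trillion.

+¥60 trillion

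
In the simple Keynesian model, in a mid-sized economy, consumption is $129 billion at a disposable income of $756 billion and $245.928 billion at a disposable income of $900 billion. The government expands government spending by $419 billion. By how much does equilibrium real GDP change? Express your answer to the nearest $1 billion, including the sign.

MPC = ΔC/ΔYd = (245.928 − 129)/(900 − 756) = 116.928/144 = 0.812.
Government-spending multiplier = 1/(1 − MPC) = 1/(1 − 0.812) = 1/0.188 ≈ 5.319.
ΔY = k × ΔG = (+$419 billion) / 0.188 ≈ +$2,229 billion.

+$2,229 billion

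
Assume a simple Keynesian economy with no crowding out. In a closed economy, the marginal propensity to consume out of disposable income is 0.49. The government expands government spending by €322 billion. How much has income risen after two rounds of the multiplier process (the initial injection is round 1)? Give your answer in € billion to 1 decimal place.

Round 1 adds ΔG = €322 billion; each later round is MPC = 0.49 times the previous.
After 2 rounds: 322 + 157.78 = ΔG·(1 − c^2)/(1 − c) = 322 × (1 − 0.2401)/0.51 ≈ €479.8 billion.

€479.8 billion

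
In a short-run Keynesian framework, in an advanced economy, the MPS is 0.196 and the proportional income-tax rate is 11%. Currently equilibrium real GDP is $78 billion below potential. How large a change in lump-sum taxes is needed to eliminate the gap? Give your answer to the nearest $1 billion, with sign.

−$28 billion

MPC = 1 − MPS = 1 − 0.196 = 0.804.
Spending multiplier = 1/(1 − c(1−t)) = 1/(1 − 0.804×0.89) = 1/0.28444 ≈ 3.516.
Tax multiplier = −c·k = −0.804/0.28444 ≈ −2.827. Need ΔY = +$78 billion, so ΔT = ΔY/(−c·k) = −(+$78 billion) × 0.28444 / 0.804 ≈ −$28 billion.
The government should cut lump-sum taxes by $28 billion.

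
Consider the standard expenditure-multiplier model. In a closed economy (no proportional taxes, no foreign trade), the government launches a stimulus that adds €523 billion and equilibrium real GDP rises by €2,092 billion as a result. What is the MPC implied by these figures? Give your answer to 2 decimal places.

Implied spending multiplier k = ΔY/ΔG = 2,092/523 = 4.
Since k = 1/(1 − MPC), MPC = 1 − 1/k = 1 − ΔG/ΔY = 1 − 523/2,092 = 0.75.

0.75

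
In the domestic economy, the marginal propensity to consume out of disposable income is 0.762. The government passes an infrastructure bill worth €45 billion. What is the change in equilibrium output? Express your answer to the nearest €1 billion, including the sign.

+€189 billion

Expenditure multiplier = 1/(1 − MPC) = 1/(1 − 0.762) = 1/0.238 ≈ 4.202.
ΔY = k × ΔG = (+€45 billion) / 0.238 ≈ +€189 billion.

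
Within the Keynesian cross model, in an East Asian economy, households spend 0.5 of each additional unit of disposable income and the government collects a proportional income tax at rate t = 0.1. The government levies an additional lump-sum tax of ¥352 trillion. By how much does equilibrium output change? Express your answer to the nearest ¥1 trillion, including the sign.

A lump-sum tax change of +¥352 trillion shifts disposable income by −¥352 trillion; first-round consumption changes by −c × ΔT = −0.5 × (+¥352 trillion) = −¥176 trillion.
Expenditure multiplier = 1/(1 − c(1−t)) = 1/(1 − 0.5×0.9) = 1/0.55 ≈ 1.818.
The tax multiplier is −c × k ≈ −0.909, so ΔY = k × (−c·ΔT) = (−¥176 trillion) / 0.55 = −¥320 trillion.

−¥320 trillion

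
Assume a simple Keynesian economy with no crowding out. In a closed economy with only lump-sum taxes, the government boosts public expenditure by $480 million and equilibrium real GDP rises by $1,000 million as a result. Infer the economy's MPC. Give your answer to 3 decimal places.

Implied spending multiplier k = ΔY/ΔG = 1,000/480 ≈ 2.0833.
Since k = 1/(1 − MPC), MPC = 1 − 1/k = 1 − ΔG/ΔY = 1 − 480/1,000 = 0.520.

0.520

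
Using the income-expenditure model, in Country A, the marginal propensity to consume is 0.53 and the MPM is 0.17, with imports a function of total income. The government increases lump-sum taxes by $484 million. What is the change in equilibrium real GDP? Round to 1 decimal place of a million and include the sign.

−$400.8 million

A lump-sum tax change of +$484 million shifts disposable income by −$484 million; first-round consumption changes by −c × ΔT = −0.53 × (+$484 million) = −$256.52 million.
Expenditure multiplier = 1/(1 − c + m) = 1/(1 − 0.53 + 0.17) = 1/0.64 ≈ 1.563.
The tax multiplier is −c × k ≈ −0.828, so ΔY = k × (−c·ΔT) = (−$256.52 million) / 0.64 ≈ −$400.8 million.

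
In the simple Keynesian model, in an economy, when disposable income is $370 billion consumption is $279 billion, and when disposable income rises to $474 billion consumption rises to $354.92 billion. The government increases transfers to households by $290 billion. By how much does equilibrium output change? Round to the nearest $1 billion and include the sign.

MPC = ΔC/ΔYd = (354.92 − 279)/(474 − 370) = 75.92/104 = 0.73.
The transfer change shifts disposable income by +$290 billion, so first-round consumption changes by c·ΔTR = 0.73 × (+$290 billion) = +$211.7 billion.
Expenditure multiplier = 1/(1 − MPC) = 1/(1 − 0.73) = 1/0.27 ≈ 3.704.
The transfer multiplier is c × k ≈ 2.704, so ΔY = k × (c·ΔTR) = (+$211.7 billion) / 0.27 ≈ +$784 billion.

+$784 billion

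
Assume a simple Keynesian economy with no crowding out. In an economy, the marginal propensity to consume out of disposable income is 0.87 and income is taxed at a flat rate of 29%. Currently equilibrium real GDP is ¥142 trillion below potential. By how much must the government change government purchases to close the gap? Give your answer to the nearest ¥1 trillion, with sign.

Spending multiplier = 1/(1 − c(1−t)) = 1/(1 − 0.87×0.71) = 1/0.3823 ≈ 2.616.
Need ΔY = +¥142 trillion, so ΔG = ΔY/k = (+¥142 trillion) × 0.3823 ≈ +¥54 trillion.
The government should increase government purchases by ¥54 trillion.

+¥54 trillion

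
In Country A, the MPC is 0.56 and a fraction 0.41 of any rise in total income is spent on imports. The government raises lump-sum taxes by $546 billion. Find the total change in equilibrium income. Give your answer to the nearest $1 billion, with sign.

A lump-sum tax change of +$546 billion shifts disposable income by −$546 billion; first-round consumption changes by −c × ΔT = −0.56 × (+$546 billion) = −$305.76 billion.
Expenditure multiplier = 1/(1 − c + m) = 1/(1 − 0.56 + 0.41) = 1/0.85 ≈ 1.176.
The tax multiplier is −c × k ≈ −0.659, so ΔY = k × (−c·ΔT) = (−$305.76 billion) / 0.85 ≈ −$360 billion.

−$360 billion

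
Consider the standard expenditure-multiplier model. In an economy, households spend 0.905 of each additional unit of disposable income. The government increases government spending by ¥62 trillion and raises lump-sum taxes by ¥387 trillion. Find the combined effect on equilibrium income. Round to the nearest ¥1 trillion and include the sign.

Expenditure multiplier = 1/(1 − MPC) = 1/(1 − 0.905) = 1/0.095 ≈ 10.526.
ΔG contributes k·ΔG = (+¥62 trillion) / 0.095 ≈ +¥652.6 trillion.
ΔT of +¥387 trillion changes first-round spending by −c·ΔT = −¥350.235 trillion, contributing k·(−c·ΔT) = (−¥350.235 trillion) / 0.095 ≈ −¥3,686.7 trillion.
Net ΔY = k(ΔG − c·ΔT) = (−¥288.235 trillion) / 0.095 ≈ −¥3,034 trillion.

−¥3,034 trillion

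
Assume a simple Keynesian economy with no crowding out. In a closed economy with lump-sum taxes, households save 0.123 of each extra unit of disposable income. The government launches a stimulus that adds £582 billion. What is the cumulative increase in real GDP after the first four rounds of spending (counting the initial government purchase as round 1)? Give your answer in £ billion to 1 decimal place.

£1,932.6 billion

MPC = 1 − MPS = 1 − 0.123 = 0.877.
Round 1 adds ΔG = £582 billion; each later round is MPC = 0.877 times the previous.
After 4 rounds: 582 + 510.414 + 447.633078 + 392.574209406 = ΔG·(1 − c^4)/(1 − c) = 582 × (1 − 0.591559418641)/0.123 ≈ £1,932.6 billion.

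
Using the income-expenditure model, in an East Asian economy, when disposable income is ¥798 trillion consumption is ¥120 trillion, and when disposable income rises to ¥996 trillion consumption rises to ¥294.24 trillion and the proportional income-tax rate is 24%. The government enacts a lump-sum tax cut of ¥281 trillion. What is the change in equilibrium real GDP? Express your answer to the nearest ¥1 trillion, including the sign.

+¥747 trillion

MPC = ΔC/ΔYd = (294.24 − 120)/(996 − 798) = 174.24/198 = 0.88.
A lump-sum tax change of −¥281 trillion shifts disposable income by +¥281 trillion; first-round consumption changes by −c × ΔT = −0.88 × (−¥281 trillion) = +¥247.28 trillion.
Expenditure multiplier = 1/(1 − c(1−t)) = 1/(1 − 0.88×0.76) = 1/0.3312 ≈ 3.019.
The tax multiplier is −c × k ≈ −2.657, so ΔY = k × (−c·ΔT) = (+¥247.28 trillion) / 0.3312 ≈ +¥747 trillion.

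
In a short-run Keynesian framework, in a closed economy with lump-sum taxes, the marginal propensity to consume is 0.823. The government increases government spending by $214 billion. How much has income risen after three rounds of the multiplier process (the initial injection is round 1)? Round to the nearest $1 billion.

$535 billion

Round 1 adds ΔG = $214 billion; each later round is MPC = 0.823 times the previous.
After 3 rounds: 214 + 176.122 + 144.948406 = ΔG·(1 − c^3)/(1 − c) = 214 × (1 − 0.557441767)/0.177 ≈ $535 billion.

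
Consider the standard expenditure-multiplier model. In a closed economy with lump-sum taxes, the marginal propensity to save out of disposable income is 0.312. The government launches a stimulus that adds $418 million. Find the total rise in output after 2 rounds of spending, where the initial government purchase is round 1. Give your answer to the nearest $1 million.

MPC = 1 − MPS = 1 − 0.312 = 0.688.
Round 1 adds ΔG = $418 million; each later round is MPC = 0.688 times the previous.
After 2 rounds: 418 + 287.584 = ΔG·(1 − c^2)/(1 − c) = 418 × (1 − 0.473344)/0.312 ≈ $706 million.

$706 million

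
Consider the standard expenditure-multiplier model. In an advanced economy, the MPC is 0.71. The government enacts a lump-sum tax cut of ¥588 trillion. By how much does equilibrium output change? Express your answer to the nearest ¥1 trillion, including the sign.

+¥1,440 trillion

A lump-sum tax change of −¥588 trillion shifts disposable income by +¥588 trillion; first-round consumption changes by −c × ΔT = −0.71 × (−¥588 trillion) = +¥417.48 trillion.
Expenditure multiplier = 1/(1 − MPC) = 1/(1 − 0.71) = 1/0.29 ≈ 3.448.
The tax multiplier is −c × k ≈ −2.448, so ΔY = k × (−c·ΔT) = (+¥417.48 trillion) / 0.29 ≈ +¥1,440 trillion.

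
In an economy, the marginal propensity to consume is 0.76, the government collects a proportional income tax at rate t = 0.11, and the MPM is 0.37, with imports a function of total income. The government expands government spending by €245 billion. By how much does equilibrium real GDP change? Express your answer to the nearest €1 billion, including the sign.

+€353 billion

Government-spending multiplier = 1/(1 − c(1−t) + m) = 1/(1 − 0.76×0.89 + 0.37) = 1/0.6936 ≈ 1.442.
ΔY = k × ΔG = (+€245 billion) / 0.6936 ≈ +€353 billion.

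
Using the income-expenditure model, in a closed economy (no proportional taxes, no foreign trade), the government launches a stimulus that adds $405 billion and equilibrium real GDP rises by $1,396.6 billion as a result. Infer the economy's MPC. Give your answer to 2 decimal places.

0.71

Implied spending multiplier k = ΔY/ΔG = 1,396.6/405 ≈ 3.4484.
Since k = 1/(1 − MPC), MPC = 1 − 1/k = 1 − ΔG/ΔY = 1 − 405/1,396.6 ≈ 0.71.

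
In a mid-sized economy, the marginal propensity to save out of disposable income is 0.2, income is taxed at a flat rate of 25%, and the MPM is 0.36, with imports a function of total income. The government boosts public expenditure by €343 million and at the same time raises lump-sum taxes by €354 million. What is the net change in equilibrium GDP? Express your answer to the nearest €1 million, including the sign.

MPC = 1 − MPS = 1 − 0.2 = 0.8.
Expenditure multiplier = 1/(1 − c(1−t) + m) = 1/(1 − 0.8×0.75 + 0.36) = 1/0.76 ≈ 1.316.
ΔG contributes k·ΔG = (+€343 million) / 0.76 ≈ +€451.3 million.
ΔT of +€354 million changes first-round spending by −c·ΔT = −€283.2 million, contributing k·(−c·ΔT) = (−€283.2 million) / 0.76 ≈ −€372.6 million.
Net ΔY = k(ΔG − c·ΔT) = (+€59.8 million) / 0.76 ≈ +€79 million.

+€79 million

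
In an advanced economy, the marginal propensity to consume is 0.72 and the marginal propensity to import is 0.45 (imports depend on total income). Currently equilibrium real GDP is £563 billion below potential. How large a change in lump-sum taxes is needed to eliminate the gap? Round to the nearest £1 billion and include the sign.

Spending multiplier = 1/(1 − c + m) = 1/(1 − 0.72 + 0.45) = 1/0.73 ≈ 1.37.
Tax multiplier = −c·k = −0.72/0.73 ≈ −0.986. Need ΔY = +£563 billion, so ΔT = ΔY/(−c·k) = −(+£563 billion) × 0.73 / 0.72 ≈ −£571 billion.
The government should cut lump-sum taxes by £571 billion.

−£571 billion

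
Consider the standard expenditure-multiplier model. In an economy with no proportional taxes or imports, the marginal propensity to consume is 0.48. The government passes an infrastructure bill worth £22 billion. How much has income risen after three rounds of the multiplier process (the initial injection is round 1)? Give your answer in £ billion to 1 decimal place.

Round 1 adds ΔG = £22 billion; each later round is MPC = 0.48 times the previous.
After 3 rounds: 22 + 10.56 + 5.0688 = ΔG·(1 − c^3)/(1 − c) = 22 × (1 − 0.110592)/0.52 ≈ £37.6 billion.

£37.6 billion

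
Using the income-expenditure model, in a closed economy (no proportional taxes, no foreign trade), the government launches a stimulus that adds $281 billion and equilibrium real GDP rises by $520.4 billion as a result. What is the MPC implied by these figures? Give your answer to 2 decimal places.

Implied spending multiplier k = ΔY/ΔG = 520.4/281 ≈ 1.852.
Since k = 1/(1 − MPC), MPC = 1 − 1/k = 1 − ΔG/ΔY = 1 − 281/520.4 ≈ 0.46.

0.46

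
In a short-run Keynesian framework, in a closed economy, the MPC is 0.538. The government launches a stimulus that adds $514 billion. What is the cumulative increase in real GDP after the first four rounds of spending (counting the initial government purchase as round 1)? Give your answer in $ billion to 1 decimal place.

$1,019.3 billion

Round 1 adds ΔG = $514 billion; each later round is MPC = 0.538 times the previous.
After 4 rounds: 514 + 276.532 + 148.774216 + 80.040528208 = ΔG·(1 − c^4)/(1 − c) = 514 × (1 − 0.083777829136)/0.462 ≈ $1,019.3 billion.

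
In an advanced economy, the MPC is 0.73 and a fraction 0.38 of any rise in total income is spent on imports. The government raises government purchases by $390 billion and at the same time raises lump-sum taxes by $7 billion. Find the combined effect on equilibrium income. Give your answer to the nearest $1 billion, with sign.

+$592 billion

Expenditure multiplier = 1/(1 − c + m) = 1/(1 − 0.73 + 0.38) = 1/0.65 ≈ 1.538.
ΔG contributes k·ΔG = (+$390 billion) / 0.65 = +$600 billion.
ΔT of +$7 billion changes first-round spending by −c·ΔT = −$5.11 billion, contributing k·(−c·ΔT) = (−$5.11 billion) / 0.65 ≈ −$7.9 billion.
Net ΔY = k(ΔG − c·ΔT) = (+$384.89 billion) / 0.65 ≈ +$592 billion.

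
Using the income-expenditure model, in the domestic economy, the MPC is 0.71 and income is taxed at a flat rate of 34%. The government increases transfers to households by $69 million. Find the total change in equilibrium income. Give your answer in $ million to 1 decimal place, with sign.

+$92.2 million

The transfer change shifts disposable income by +$69 million, so first-round consumption changes by c·ΔTR = 0.71 × (+$69 million) = +$48.99 million.
Expenditure multiplier = 1/(1 − c(1−t)) = 1/(1 − 0.71×0.66) = 1/0.5314 ≈ 1.882.
The transfer multiplier is c × k ≈ 1.336, so ΔY = k × (c·ΔTR) = (+$48.99 million) / 0.5314 ≈ +$92.2 million.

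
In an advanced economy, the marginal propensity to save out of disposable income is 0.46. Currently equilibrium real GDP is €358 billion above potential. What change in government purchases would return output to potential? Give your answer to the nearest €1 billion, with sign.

MPC = 1 − MPS = 1 − 0.46 = 0.54.
Spending multiplier = 1/(1 − MPC) = 1/(1 − 0.54) = 1/0.46 ≈ 2.174.
Need ΔY = −€358 billion, so ΔG = ΔY/k = (−€358 billion) × 0.46 ≈ −€165 billion.
The government should cut government purchases by €165 billion.

−€165 billion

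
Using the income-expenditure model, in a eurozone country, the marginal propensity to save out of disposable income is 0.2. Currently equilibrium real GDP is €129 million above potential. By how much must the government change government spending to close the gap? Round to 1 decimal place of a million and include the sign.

−€25.8 million

MPC = 1 − MPS = 1 − 0.2 = 0.8.
Spending multiplier = 1/(1 − MPC) = 1/(1 − 0.8) = 1/0.2 = 5.
Need ΔY = −€129 million, so ΔG = ΔY/k = (−€129 million) × 0.2 = −€25.8 million.
The government should cut government spending by €25.8 million.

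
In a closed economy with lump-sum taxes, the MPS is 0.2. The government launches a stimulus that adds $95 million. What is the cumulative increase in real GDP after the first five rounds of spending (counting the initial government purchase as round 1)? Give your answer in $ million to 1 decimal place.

MPC = 1 − MPS = 1 − 0.2 = 0.8.
Round 1 adds ΔG = $95 million; each later round is MPC = 0.8 times the previous.
After 5 rounds: 95 + 76 + 60.8 + 48.64 + 38.912 = ΔG·(1 − c^5)/(1 − c) = 95 × (1 − 0.32768)/0.2 ≈ $319.4 million.

$319.4 million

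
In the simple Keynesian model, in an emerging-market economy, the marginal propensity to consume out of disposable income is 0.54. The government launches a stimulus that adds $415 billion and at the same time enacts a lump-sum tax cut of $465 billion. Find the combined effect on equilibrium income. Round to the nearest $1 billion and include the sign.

Expenditure multiplier = 1/(1 − MPC) = 1/(1 − 0.54) = 1/0.46 ≈ 2.174.
ΔG contributes k·ΔG = (+$415 billion) / 0.46 ≈ +$902.2 billion.
ΔT of −$465 billion changes first-round spending by −c·ΔT = +$251.1 billion, contributing k·(−c·ΔT) = (+$251.1 billion) / 0.46 ≈ +$545.9 billion.
Net ΔY = k(ΔG − c·ΔT) = (+$666.1 billion) / 0.46 ≈ +$1,448 billion.

+$1,448 billion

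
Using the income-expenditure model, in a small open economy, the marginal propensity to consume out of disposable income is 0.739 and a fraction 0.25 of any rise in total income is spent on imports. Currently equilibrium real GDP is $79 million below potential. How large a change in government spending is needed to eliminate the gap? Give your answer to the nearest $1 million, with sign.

Spending multiplier = 1/(1 − c + m) = 1/(1 − 0.739 + 0.25) = 1/0.511 ≈ 1.957.
Need ΔY = +$79 million, so ΔG = ΔY/k = (+$79 million) × 0.511 ≈ +$40 million.
The government should increase government spending by $40 million.

+$40 million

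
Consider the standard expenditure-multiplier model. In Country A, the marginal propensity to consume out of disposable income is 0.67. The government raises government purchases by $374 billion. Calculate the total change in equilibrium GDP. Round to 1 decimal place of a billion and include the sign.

Spending multiplier = 1/(1 − MPC) = 1/(1 − 0.67) = 1/0.33 ≈ 3.03.
ΔY = k × ΔG = (+$374 billion) / 0.33 ≈ +$1,133.3 billion.

+$1,133.3 billion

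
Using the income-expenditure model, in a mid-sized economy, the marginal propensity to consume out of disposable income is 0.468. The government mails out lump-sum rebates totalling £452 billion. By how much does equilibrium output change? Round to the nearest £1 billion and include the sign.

+£398 billion

A lump-sum tax change of −£452 billion shifts disposable income by +£452 billion; first-round consumption changes by −c × ΔT = −0.468 × (−£452 billion) = +£211.536 billion.
Expenditure multiplier = 1/(1 − MPC) = 1/(1 − 0.468) = 1/0.532 ≈ 1.88.
The tax multiplier is −c × k ≈ −0.88, so ΔY = k × (−c·ΔT) = (+£211.536 billion) / 0.532 ≈ +£398 billion.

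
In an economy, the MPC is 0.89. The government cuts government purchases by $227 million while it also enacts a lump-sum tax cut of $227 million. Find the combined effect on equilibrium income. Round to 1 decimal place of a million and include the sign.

−$227.0 million

Expenditure multiplier = 1/(1 − MPC) = 1/(1 − 0.89) = 1/0.11 ≈ 9.091.
ΔG contributes k·ΔG = (−$227 million) / 0.11 ≈ −$2,063.6 million.
ΔT of −$227 million changes first-round spending by −c·ΔT = +$202.03 million, contributing k·(−c·ΔT) = (+$202.03 million) / 0.11 ≈ +$1,836.6 million.
With ΔG = ΔT and no other leakages, the balanced-budget multiplier is 1, so ΔY = ΔG = −$227 million.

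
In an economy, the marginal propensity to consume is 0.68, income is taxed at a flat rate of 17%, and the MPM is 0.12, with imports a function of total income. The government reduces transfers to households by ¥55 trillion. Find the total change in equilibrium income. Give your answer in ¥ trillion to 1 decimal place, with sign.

The transfer change shifts disposable income by −¥55 trillion, so first-round consumption changes by c·ΔTR = 0.68 × (−¥55 trillion) = −¥37.4 trillion.
Expenditure multiplier = 1/(1 − c(1−t) + m) = 1/(1 − 0.68×0.83 + 0.12) = 1/0.5556 ≈ 1.8.
The transfer multiplier is c × k ≈ 1.224, so ΔY = k × (c·ΔTR) = (−¥37.4 trillion) / 0.5556 ≈ −¥67.3 trillion.

−¥67.3 trillion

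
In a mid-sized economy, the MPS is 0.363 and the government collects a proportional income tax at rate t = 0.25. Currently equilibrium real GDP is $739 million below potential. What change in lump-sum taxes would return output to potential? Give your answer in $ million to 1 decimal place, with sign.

−$605.9 million

MPC = 1 − MPS = 1 − 0.363 = 0.637.
Spending multiplier = 1/(1 − c(1−t)) = 1/(1 − 0.637×0.75) = 1/0.52225 ≈ 1.915.
Tax multiplier = −c·k = −0.637/0.52225 ≈ −1.22. Need ΔY = +$739 million, so ΔT = ΔY/(−c·k) = −(+$739 million) × 0.52225 / 0.637 ≈ −$605.9 million.
The government should cut lump-sum taxes by $605.9 million.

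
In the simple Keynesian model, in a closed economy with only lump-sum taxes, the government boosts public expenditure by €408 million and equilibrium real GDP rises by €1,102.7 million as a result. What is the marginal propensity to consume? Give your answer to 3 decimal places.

Implied spending multiplier k = ΔY/ΔG = 1,102.7/408 ≈ 2.7027.
Since k = 1/(1 − MPC), MPC = 1 − 1/k = 1 − ΔG/ΔY = 1 − 408/1,102.7 ≈ 0.630.

0.630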